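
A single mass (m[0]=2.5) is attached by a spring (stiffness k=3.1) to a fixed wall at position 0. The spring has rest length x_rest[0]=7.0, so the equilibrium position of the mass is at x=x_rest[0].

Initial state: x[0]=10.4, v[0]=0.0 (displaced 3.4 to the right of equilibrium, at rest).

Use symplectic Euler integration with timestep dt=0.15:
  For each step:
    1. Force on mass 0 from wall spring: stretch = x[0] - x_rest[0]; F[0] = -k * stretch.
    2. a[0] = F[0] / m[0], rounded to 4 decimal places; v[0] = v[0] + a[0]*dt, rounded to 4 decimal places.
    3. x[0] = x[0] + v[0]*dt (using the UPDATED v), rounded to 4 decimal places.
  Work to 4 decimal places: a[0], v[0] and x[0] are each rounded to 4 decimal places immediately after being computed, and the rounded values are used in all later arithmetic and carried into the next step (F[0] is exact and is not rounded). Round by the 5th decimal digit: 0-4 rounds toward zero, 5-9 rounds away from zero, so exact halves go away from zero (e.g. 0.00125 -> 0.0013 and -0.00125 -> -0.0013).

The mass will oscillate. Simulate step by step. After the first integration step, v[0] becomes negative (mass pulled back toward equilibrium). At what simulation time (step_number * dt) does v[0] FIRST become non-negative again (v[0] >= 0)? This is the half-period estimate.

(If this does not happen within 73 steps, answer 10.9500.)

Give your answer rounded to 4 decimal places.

Step 0: x=[10.4000] v=[0.0000]
Step 1: x=[10.3051] v=[-0.6324]
Step 2: x=[10.1180] v=[-1.2471]
Step 3: x=[9.8440] v=[-1.8270]
Step 4: x=[9.4906] v=[-2.3560]
Step 5: x=[9.0677] v=[-2.8192]
Step 6: x=[8.5871] v=[-3.2038]
Step 7: x=[8.0623] v=[-3.4990]
Step 8: x=[7.5078] v=[-3.6966]
Step 9: x=[6.9391] v=[-3.7911]
Step 10: x=[6.3721] v=[-3.7798]
Step 11: x=[5.8227] v=[-3.6630]
Step 12: x=[5.3061] v=[-3.4440]
Step 13: x=[4.8368] v=[-3.1289]
Step 14: x=[4.4278] v=[-2.7265]
Step 15: x=[4.0906] v=[-2.2481]
Step 16: x=[3.8346] v=[-1.7069]
Step 17: x=[3.6669] v=[-1.1181]
Step 18: x=[3.5922] v=[-0.4982]
Step 19: x=[3.6126] v=[0.1357]
First v>=0 after going negative at step 19, time=2.8500

Answer: 2.8500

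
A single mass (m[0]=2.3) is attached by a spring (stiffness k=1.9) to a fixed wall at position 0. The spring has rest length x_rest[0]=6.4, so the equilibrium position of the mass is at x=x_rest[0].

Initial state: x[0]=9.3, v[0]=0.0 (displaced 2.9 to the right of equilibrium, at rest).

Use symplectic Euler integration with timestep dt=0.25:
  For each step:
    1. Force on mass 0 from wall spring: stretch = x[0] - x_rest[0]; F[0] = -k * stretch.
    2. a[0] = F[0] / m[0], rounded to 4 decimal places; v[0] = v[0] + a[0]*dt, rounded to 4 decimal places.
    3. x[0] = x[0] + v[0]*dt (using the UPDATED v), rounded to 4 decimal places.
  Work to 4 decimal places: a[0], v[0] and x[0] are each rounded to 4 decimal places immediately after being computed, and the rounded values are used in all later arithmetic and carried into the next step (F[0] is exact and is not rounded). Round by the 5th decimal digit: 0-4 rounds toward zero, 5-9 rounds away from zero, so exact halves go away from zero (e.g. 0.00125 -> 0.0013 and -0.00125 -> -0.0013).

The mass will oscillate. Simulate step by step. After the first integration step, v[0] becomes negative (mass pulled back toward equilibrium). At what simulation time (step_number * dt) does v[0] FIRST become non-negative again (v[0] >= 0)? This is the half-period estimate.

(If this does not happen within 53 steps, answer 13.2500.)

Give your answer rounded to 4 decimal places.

Answer: 3.5000

Derivation:
Step 0: x=[9.3000] v=[0.0000]
Step 1: x=[9.1503] v=[-0.5989]
Step 2: x=[8.8586] v=[-1.1669]
Step 3: x=[8.4399] v=[-1.6747]
Step 4: x=[7.9159] v=[-2.0960]
Step 5: x=[7.3136] v=[-2.4091]
Step 6: x=[6.6642] v=[-2.5978]
Step 7: x=[6.0011] v=[-2.6524]
Step 8: x=[5.3586] v=[-2.5700]
Step 9: x=[4.7699] v=[-2.3549]
Step 10: x=[4.2653] v=[-2.0183]
Step 11: x=[3.8709] v=[-1.5775]
Step 12: x=[3.6071] v=[-1.0552]
Step 13: x=[3.4875] v=[-0.4784]
Step 14: x=[3.5183] v=[0.1231]
First v>=0 after going negative at step 14, time=3.5000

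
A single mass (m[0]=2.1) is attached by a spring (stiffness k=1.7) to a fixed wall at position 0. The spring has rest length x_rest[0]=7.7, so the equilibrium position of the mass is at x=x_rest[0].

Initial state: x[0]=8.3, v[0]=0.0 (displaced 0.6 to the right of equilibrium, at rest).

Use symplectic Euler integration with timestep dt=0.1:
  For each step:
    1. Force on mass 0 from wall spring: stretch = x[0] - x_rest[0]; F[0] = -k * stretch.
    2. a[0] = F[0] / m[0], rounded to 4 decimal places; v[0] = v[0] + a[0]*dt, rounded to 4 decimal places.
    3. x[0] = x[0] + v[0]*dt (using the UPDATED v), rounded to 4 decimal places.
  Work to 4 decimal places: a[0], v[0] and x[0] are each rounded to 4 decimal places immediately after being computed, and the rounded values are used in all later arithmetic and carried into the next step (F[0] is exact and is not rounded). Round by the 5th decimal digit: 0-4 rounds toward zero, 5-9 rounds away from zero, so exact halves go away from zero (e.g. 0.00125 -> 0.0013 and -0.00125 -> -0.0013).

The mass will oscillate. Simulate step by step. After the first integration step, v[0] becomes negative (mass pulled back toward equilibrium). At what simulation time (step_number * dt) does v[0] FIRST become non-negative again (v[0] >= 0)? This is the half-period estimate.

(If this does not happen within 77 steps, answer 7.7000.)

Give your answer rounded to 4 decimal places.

Step 0: x=[8.3000] v=[0.0000]
Step 1: x=[8.2951] v=[-0.0486]
Step 2: x=[8.2854] v=[-0.0968]
Step 3: x=[8.2710] v=[-0.1442]
Step 4: x=[8.2520] v=[-0.1904]
Step 5: x=[8.2285] v=[-0.2351]
Step 6: x=[8.2007] v=[-0.2779]
Step 7: x=[8.1689] v=[-0.3184]
Step 8: x=[8.1333] v=[-0.3564]
Step 9: x=[8.0942] v=[-0.3915]
Step 10: x=[8.0519] v=[-0.4234]
Step 11: x=[8.0067] v=[-0.4519]
Step 12: x=[7.9590] v=[-0.4767]
Step 13: x=[7.9092] v=[-0.4977]
Step 14: x=[7.8577] v=[-0.5146]
Step 15: x=[7.8050] v=[-0.5274]
Step 16: x=[7.7514] v=[-0.5359]
Step 17: x=[7.6974] v=[-0.5401]
Step 18: x=[7.6434] v=[-0.5399]
Step 19: x=[7.5899] v=[-0.5353]
Step 20: x=[7.5373] v=[-0.5264]
Step 21: x=[7.4860] v=[-0.5132]
Step 22: x=[7.4364] v=[-0.4959]
Step 23: x=[7.3889] v=[-0.4746]
Step 24: x=[7.3440] v=[-0.4494]
Step 25: x=[7.3019] v=[-0.4206]
Step 26: x=[7.2631] v=[-0.3884]
Step 27: x=[7.2278] v=[-0.3530]
Step 28: x=[7.1963] v=[-0.3148]
Step 29: x=[7.1689] v=[-0.2740]
Step 30: x=[7.1458] v=[-0.2310]
Step 31: x=[7.1272] v=[-0.1861]
Step 32: x=[7.1132] v=[-0.1397]
Step 33: x=[7.1040] v=[-0.0922]
Step 34: x=[7.0996] v=[-0.0440]
Step 35: x=[7.1001] v=[0.0046]
First v>=0 after going negative at step 35, time=3.5000

Answer: 3.5000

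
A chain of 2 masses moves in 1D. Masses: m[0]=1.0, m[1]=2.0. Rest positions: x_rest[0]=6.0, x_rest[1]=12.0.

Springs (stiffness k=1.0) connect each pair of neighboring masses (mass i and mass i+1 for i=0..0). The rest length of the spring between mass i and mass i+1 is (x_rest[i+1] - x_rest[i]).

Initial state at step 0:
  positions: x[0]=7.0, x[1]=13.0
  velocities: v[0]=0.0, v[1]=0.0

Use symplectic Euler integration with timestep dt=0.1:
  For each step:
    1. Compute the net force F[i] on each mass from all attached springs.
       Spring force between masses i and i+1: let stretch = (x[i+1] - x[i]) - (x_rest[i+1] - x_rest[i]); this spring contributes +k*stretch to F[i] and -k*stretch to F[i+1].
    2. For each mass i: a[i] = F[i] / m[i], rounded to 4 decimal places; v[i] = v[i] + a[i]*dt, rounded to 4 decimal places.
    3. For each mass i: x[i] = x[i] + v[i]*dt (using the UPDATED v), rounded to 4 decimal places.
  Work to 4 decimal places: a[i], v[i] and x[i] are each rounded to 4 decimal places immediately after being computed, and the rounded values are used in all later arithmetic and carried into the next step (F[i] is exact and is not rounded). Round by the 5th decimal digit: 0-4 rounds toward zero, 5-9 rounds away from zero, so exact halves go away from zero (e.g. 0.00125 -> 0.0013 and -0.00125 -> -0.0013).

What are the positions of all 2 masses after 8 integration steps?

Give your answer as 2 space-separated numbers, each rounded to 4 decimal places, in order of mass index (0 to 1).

Step 0: x=[7.0000 13.0000] v=[0.0000 0.0000]
Step 1: x=[7.0000 13.0000] v=[0.0000 0.0000]
Step 2: x=[7.0000 13.0000] v=[0.0000 0.0000]
Step 3: x=[7.0000 13.0000] v=[0.0000 0.0000]
Step 4: x=[7.0000 13.0000] v=[0.0000 0.0000]
Step 5: x=[7.0000 13.0000] v=[0.0000 0.0000]
Step 6: x=[7.0000 13.0000] v=[0.0000 0.0000]
Step 7: x=[7.0000 13.0000] v=[0.0000 0.0000]
Step 8: x=[7.0000 13.0000] v=[0.0000 0.0000]

Answer: 7.0000 13.0000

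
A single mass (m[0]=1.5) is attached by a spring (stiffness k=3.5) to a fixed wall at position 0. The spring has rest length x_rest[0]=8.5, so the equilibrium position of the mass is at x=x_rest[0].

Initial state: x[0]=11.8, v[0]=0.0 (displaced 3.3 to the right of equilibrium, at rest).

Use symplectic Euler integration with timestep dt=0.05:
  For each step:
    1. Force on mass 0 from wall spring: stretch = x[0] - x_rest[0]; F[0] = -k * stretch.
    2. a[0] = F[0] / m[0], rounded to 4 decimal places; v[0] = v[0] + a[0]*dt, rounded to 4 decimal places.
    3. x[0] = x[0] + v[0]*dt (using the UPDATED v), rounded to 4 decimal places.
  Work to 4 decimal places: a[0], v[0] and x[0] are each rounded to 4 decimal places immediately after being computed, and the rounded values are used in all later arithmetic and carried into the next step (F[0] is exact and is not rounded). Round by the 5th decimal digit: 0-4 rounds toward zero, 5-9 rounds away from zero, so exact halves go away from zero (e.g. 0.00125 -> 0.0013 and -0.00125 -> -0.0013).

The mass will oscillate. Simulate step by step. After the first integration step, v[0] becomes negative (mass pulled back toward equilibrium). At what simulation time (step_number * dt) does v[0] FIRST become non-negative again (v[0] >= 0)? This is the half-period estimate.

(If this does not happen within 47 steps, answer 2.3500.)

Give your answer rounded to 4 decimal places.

Answer: 2.1000

Derivation:
Step 0: x=[11.8000] v=[0.0000]
Step 1: x=[11.7808] v=[-0.3850]
Step 2: x=[11.7424] v=[-0.7678]
Step 3: x=[11.6851] v=[-1.1461]
Step 4: x=[11.6092] v=[-1.5177]
Step 5: x=[11.5152] v=[-1.8804]
Step 6: x=[11.4036] v=[-2.2322]
Step 7: x=[11.2751] v=[-2.5710]
Step 8: x=[11.1304] v=[-2.8948]
Step 9: x=[10.9703] v=[-3.2017]
Step 10: x=[10.7958] v=[-3.4899]
Step 11: x=[10.6079] v=[-3.7577]
Step 12: x=[10.4077] v=[-4.0036]
Step 13: x=[10.1964] v=[-4.2262]
Step 14: x=[9.9752] v=[-4.4241]
Step 15: x=[9.7454] v=[-4.5962]
Step 16: x=[9.5083] v=[-4.7415]
Step 17: x=[9.2653] v=[-4.8591]
Step 18: x=[9.0179] v=[-4.9484]
Step 19: x=[8.7675] v=[-5.0088]
Step 20: x=[8.5155] v=[-5.0400]
Step 21: x=[8.2634] v=[-5.0418]
Step 22: x=[8.0127] v=[-5.0142]
Step 23: x=[7.7648] v=[-4.9574]
Step 24: x=[7.5212] v=[-4.8716]
Step 25: x=[7.2833] v=[-4.7574]
Step 26: x=[7.0525] v=[-4.6155]
Step 27: x=[6.8302] v=[-4.4466]
Step 28: x=[6.6176] v=[-4.2518]
Step 29: x=[6.4160] v=[-4.0322]
Step 30: x=[6.2265] v=[-3.7891]
Step 31: x=[6.0503] v=[-3.5239]
Step 32: x=[5.8884] v=[-3.2381]
Step 33: x=[5.7417] v=[-2.9334]
Step 34: x=[5.6111] v=[-2.6116]
Step 35: x=[5.4974] v=[-2.2746]
Step 36: x=[5.4012] v=[-1.9243]
Step 37: x=[5.3231] v=[-1.5628]
Step 38: x=[5.2635] v=[-1.1922]
Step 39: x=[5.2228] v=[-0.8146]
Step 40: x=[5.2012] v=[-0.4323]
Step 41: x=[5.1988] v=[-0.0474]
Step 42: x=[5.2157] v=[0.3377]
First v>=0 after going negative at step 42, time=2.1000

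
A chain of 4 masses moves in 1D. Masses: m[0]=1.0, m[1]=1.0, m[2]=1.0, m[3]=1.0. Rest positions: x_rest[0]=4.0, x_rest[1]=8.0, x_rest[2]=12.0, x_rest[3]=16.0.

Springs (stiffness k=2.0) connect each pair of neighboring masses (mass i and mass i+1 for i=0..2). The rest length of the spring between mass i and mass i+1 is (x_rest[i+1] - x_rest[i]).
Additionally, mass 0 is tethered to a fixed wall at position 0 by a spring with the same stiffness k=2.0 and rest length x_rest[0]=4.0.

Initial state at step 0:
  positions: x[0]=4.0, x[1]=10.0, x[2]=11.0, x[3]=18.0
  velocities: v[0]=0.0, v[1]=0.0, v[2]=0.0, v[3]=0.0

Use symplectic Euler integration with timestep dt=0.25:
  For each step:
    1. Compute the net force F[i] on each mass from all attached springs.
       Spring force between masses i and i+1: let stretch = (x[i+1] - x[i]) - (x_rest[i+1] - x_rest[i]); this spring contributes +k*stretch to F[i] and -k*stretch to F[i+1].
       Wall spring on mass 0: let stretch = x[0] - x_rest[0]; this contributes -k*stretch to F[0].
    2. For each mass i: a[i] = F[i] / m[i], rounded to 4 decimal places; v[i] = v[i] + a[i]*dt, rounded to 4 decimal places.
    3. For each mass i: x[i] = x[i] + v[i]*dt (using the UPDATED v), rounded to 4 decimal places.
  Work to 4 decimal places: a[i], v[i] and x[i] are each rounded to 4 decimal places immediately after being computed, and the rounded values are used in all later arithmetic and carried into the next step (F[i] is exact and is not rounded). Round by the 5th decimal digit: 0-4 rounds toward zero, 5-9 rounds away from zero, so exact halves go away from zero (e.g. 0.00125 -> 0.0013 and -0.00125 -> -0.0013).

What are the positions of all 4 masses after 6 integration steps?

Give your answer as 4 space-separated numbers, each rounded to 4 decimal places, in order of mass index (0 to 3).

Step 0: x=[4.0000 10.0000 11.0000 18.0000] v=[0.0000 0.0000 0.0000 0.0000]
Step 1: x=[4.2500 9.3750 11.7500 17.6250] v=[1.0000 -2.5000 3.0000 -1.5000]
Step 2: x=[4.6094 8.4063 12.9375 17.0156] v=[1.4375 -3.8750 4.7500 -2.4375]
Step 3: x=[4.8672 7.5293 14.0684 16.3965] v=[1.0313 -3.5079 4.5235 -2.4766]
Step 4: x=[4.8494 7.1370 14.6729 15.9863] v=[-0.0713 -1.5694 2.4180 -1.6407]
Step 5: x=[4.5114 7.4007 14.4996 15.9120] v=[-1.3522 1.0548 -0.6933 -0.2974]
Step 6: x=[3.9706 8.1906 13.6155 16.1611] v=[-2.1633 3.1596 -3.5366 0.9964]

Answer: 3.9706 8.1906 13.6155 16.1611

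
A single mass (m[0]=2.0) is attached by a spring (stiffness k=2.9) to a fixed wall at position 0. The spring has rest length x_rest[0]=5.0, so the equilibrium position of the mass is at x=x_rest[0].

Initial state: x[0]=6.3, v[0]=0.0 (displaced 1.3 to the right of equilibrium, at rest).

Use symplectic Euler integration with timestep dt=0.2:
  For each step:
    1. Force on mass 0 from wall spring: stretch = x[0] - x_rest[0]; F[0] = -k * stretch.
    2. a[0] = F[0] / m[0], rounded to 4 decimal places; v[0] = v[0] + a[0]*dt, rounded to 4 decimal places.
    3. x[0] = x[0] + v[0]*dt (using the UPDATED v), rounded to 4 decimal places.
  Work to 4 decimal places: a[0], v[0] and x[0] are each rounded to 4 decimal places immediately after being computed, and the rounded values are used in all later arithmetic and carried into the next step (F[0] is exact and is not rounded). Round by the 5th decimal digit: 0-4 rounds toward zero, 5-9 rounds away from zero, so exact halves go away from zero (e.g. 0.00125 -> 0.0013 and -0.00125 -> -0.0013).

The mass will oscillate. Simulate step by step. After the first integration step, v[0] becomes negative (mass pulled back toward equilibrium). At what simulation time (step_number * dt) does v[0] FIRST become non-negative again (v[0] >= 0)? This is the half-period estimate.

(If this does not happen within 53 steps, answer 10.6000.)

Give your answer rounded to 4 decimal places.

Answer: 2.8000

Derivation:
Step 0: x=[6.3000] v=[0.0000]
Step 1: x=[6.2246] v=[-0.3770]
Step 2: x=[6.0782] v=[-0.7321]
Step 3: x=[5.8692] v=[-1.0448]
Step 4: x=[5.6098] v=[-1.2969]
Step 5: x=[5.3151] v=[-1.4737]
Step 6: x=[5.0021] v=[-1.5651]
Step 7: x=[4.6890] v=[-1.5657]
Step 8: x=[4.3939] v=[-1.4755]
Step 9: x=[4.1340] v=[-1.2997]
Step 10: x=[3.9243] v=[-1.0486]
Step 11: x=[3.7770] v=[-0.7366]
Step 12: x=[3.7006] v=[-0.3819]
Step 13: x=[3.6996] v=[-0.0051]
Step 14: x=[3.7740] v=[0.3720]
First v>=0 after going negative at step 14, time=2.8000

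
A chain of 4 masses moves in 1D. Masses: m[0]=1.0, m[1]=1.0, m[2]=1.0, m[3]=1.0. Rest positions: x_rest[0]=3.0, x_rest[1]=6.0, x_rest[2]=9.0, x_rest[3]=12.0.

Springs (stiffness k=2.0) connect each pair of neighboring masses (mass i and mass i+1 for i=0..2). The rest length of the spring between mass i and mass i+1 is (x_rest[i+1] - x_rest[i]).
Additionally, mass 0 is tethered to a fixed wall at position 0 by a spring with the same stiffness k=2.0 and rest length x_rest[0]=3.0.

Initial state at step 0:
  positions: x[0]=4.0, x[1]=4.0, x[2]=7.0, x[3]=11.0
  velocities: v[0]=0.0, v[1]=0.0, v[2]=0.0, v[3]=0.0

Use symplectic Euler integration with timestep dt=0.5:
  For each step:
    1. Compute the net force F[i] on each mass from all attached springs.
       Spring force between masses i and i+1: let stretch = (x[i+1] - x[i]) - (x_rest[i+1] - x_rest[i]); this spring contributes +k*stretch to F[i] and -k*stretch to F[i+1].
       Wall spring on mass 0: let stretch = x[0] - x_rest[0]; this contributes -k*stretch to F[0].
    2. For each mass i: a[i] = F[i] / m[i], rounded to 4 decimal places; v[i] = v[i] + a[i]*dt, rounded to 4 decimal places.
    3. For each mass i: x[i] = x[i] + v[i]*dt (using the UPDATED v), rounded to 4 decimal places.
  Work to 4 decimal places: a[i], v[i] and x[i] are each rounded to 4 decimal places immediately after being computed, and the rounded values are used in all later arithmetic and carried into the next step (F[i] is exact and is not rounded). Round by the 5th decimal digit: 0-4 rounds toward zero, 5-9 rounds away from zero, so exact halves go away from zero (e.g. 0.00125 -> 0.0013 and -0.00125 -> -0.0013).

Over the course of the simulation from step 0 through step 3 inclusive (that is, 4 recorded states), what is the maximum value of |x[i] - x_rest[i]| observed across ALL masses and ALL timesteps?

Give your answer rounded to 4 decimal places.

Step 0: x=[4.0000 4.0000 7.0000 11.0000] v=[0.0000 0.0000 0.0000 0.0000]
Step 1: x=[2.0000 5.5000 7.5000 10.5000] v=[-4.0000 3.0000 1.0000 -1.0000]
Step 2: x=[0.7500 6.2500 8.5000 10.0000] v=[-2.5000 1.5000 2.0000 -1.0000]
Step 3: x=[1.8750 5.3750 9.1250 10.2500] v=[2.2500 -1.7500 1.2500 0.5000]
Max displacement = 2.2500

Answer: 2.2500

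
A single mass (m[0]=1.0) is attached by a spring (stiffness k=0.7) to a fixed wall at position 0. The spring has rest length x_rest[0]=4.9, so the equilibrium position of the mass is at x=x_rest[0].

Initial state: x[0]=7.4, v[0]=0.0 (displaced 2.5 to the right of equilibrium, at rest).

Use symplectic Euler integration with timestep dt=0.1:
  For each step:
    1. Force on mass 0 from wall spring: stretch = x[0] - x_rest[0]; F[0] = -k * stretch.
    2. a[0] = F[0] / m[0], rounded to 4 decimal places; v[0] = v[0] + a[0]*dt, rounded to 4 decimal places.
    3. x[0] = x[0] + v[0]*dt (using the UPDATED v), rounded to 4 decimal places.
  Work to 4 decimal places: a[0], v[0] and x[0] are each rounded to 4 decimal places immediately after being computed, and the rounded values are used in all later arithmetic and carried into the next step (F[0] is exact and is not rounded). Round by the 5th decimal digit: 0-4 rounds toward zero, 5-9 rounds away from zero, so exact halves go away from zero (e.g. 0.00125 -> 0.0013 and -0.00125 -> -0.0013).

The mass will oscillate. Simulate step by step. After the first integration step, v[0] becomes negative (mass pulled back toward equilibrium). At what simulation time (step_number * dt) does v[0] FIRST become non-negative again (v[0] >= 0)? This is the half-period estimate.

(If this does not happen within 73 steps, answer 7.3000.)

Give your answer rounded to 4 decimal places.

Step 0: x=[7.4000] v=[0.0000]
Step 1: x=[7.3825] v=[-0.1750]
Step 2: x=[7.3476] v=[-0.3488]
Step 3: x=[7.2956] v=[-0.5201]
Step 4: x=[7.2268] v=[-0.6878]
Step 5: x=[7.1417] v=[-0.8507]
Step 6: x=[7.0409] v=[-1.0076]
Step 7: x=[6.9252] v=[-1.1575]
Step 8: x=[6.7953] v=[-1.2993]
Step 9: x=[6.6521] v=[-1.4320]
Step 10: x=[6.4966] v=[-1.5547]
Step 11: x=[6.3300] v=[-1.6665]
Step 12: x=[6.1533] v=[-1.7666]
Step 13: x=[5.9679] v=[-1.8543]
Step 14: x=[5.7750] v=[-1.9291]
Step 15: x=[5.5760] v=[-1.9904]
Step 16: x=[5.3722] v=[-2.0377]
Step 17: x=[5.1651] v=[-2.0708]
Step 18: x=[4.9562] v=[-2.0894]
Step 19: x=[4.7469] v=[-2.0933]
Step 20: x=[4.5386] v=[-2.0826]
Step 21: x=[4.3329] v=[-2.0573]
Step 22: x=[4.1311] v=[-2.0176]
Step 23: x=[3.9347] v=[-1.9638]
Step 24: x=[3.7451] v=[-1.8962]
Step 25: x=[3.5636] v=[-1.8154]
Step 26: x=[3.3914] v=[-1.7219]
Step 27: x=[3.2298] v=[-1.6163]
Step 28: x=[3.0799] v=[-1.4994]
Step 29: x=[2.9427] v=[-1.3720]
Step 30: x=[2.8192] v=[-1.2350]
Step 31: x=[2.7103] v=[-1.0893]
Step 32: x=[2.6167] v=[-0.9360]
Step 33: x=[2.5391] v=[-0.7762]
Step 34: x=[2.4780] v=[-0.6109]
Step 35: x=[2.4339] v=[-0.4414]
Step 36: x=[2.4070] v=[-0.2688]
Step 37: x=[2.3976] v=[-0.0943]
Step 38: x=[2.4057] v=[0.0809]
First v>=0 after going negative at step 38, time=3.8000

Answer: 3.8000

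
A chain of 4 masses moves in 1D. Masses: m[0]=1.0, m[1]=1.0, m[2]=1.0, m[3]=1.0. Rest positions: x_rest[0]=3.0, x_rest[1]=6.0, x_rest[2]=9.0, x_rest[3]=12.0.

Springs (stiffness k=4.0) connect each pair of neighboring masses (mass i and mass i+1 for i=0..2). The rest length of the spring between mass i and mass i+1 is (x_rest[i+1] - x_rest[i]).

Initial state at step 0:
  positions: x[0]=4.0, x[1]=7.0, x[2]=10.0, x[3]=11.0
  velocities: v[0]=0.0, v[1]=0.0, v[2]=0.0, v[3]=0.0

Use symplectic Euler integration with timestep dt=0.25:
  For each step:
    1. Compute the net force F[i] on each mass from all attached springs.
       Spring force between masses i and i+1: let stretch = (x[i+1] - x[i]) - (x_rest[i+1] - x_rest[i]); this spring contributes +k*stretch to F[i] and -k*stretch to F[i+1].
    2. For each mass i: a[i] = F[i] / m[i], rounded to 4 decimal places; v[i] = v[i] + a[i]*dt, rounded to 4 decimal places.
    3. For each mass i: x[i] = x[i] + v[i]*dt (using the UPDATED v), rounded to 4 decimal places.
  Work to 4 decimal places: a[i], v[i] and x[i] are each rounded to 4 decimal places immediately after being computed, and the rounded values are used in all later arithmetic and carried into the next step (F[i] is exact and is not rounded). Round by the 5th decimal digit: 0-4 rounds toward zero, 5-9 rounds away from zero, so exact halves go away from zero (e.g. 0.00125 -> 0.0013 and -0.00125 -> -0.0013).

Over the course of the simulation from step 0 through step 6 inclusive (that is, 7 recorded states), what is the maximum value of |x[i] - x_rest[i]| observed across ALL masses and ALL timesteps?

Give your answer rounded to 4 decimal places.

Answer: 1.2344

Derivation:
Step 0: x=[4.0000 7.0000 10.0000 11.0000] v=[0.0000 0.0000 0.0000 0.0000]
Step 1: x=[4.0000 7.0000 9.5000 11.5000] v=[0.0000 0.0000 -2.0000 2.0000]
Step 2: x=[4.0000 6.8750 8.8750 12.2500] v=[0.0000 -0.5000 -2.5000 3.0000]
Step 3: x=[3.9688 6.5313 8.5938 12.9063] v=[-0.1250 -1.3750 -1.1250 2.6250]
Step 4: x=[3.8282 6.0626 8.8751 13.2344] v=[-0.5625 -1.8750 1.1250 1.3125]
Step 5: x=[3.4962 5.7384 9.5431 13.2227] v=[-1.3281 -1.2969 2.6718 -0.0468]
Step 6: x=[2.9747 5.8048 10.1798 13.0411] v=[-2.0859 0.2656 2.5467 -0.7264]
Max displacement = 1.2344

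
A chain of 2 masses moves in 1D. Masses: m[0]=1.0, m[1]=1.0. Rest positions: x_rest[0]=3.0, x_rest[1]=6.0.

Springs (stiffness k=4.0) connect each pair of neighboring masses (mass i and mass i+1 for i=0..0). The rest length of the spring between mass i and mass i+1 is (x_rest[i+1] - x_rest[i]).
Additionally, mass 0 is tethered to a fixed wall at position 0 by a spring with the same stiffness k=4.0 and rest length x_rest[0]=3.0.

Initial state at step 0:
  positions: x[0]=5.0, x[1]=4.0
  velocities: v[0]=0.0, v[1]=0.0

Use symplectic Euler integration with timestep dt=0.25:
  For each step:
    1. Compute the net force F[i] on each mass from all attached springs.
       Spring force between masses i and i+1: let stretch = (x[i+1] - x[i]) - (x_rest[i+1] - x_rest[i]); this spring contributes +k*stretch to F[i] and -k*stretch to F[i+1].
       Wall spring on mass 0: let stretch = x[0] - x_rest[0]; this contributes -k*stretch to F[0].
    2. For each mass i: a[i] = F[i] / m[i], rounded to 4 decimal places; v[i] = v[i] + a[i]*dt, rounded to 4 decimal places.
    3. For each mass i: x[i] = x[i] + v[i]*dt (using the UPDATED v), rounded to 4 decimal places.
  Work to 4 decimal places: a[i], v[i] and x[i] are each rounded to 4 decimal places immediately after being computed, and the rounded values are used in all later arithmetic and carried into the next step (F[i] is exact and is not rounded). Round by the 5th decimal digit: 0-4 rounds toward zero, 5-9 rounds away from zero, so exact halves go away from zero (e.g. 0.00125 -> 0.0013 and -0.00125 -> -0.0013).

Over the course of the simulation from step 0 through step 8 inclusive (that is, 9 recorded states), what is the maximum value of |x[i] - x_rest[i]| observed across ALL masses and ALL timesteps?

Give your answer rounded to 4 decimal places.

Answer: 2.7960

Derivation:
Step 0: x=[5.0000 4.0000] v=[0.0000 0.0000]
Step 1: x=[3.5000 5.0000] v=[-6.0000 4.0000]
Step 2: x=[1.5000 6.3750] v=[-8.0000 5.5000]
Step 3: x=[0.3438 7.2813] v=[-4.6250 3.6250]
Step 4: x=[0.8360 7.2032] v=[1.9687 -0.3125]
Step 5: x=[2.7110 6.2833] v=[7.4999 -3.6797]
Step 6: x=[4.8013 5.2203] v=[8.3612 -4.2520]
Step 7: x=[5.7960 4.8026] v=[3.9789 -1.6710]
Step 8: x=[5.0934 5.3832] v=[-2.8105 2.3224]
Max displacement = 2.7960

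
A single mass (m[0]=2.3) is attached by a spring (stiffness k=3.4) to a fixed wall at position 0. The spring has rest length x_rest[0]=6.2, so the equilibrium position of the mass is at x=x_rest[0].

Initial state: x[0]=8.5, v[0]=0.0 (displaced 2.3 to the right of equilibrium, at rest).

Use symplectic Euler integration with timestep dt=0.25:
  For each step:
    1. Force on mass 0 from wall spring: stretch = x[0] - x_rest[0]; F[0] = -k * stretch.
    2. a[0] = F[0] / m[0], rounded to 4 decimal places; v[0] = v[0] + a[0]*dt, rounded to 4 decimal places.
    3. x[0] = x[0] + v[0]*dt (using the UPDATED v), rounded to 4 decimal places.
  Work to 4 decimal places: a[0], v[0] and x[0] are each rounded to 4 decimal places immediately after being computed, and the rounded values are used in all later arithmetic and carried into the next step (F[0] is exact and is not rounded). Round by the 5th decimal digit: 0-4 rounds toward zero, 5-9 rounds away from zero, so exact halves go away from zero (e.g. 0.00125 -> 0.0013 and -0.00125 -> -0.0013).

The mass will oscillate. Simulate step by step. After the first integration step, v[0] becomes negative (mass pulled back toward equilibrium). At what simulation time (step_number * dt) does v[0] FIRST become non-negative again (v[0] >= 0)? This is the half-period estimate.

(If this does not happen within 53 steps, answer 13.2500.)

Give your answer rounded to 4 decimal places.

Step 0: x=[8.5000] v=[0.0000]
Step 1: x=[8.2875] v=[-0.8500]
Step 2: x=[7.8821] v=[-1.6215]
Step 3: x=[7.3213] v=[-2.2432]
Step 4: x=[6.6569] v=[-2.6576]
Step 5: x=[5.9503] v=[-2.8265]
Step 6: x=[5.2668] v=[-2.7342]
Step 7: x=[4.6695] v=[-2.3893]
Step 8: x=[4.2136] v=[-1.8237]
Step 9: x=[3.9412] v=[-1.0896]
Step 10: x=[3.8775] v=[-0.2548]
Step 11: x=[4.0284] v=[0.6035]
First v>=0 after going negative at step 11, time=2.7500

Answer: 2.7500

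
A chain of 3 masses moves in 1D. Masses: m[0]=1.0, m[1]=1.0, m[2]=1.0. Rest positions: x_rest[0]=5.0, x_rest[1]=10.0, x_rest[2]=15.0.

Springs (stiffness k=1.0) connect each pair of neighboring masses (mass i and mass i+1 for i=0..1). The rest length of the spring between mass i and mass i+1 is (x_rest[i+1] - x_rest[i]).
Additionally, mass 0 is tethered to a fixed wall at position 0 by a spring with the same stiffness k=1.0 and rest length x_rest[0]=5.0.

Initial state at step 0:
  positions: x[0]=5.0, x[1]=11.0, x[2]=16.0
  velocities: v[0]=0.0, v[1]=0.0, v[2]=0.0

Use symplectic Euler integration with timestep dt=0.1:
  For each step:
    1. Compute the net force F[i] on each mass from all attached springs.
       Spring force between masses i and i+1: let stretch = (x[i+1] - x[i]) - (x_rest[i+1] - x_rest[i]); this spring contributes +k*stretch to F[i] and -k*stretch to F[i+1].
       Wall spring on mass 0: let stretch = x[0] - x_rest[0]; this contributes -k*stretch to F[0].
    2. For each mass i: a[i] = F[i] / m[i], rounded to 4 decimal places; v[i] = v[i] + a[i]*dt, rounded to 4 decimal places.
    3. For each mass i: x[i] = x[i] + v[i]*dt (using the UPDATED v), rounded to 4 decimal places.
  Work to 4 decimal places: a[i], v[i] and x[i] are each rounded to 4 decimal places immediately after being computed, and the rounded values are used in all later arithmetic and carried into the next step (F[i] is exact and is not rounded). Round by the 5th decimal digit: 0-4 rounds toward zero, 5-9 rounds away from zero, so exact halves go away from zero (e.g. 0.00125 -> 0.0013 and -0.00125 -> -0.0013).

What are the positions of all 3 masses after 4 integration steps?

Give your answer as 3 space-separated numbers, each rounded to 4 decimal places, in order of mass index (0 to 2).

Answer: 5.0956 10.9044 15.9985

Derivation:
Step 0: x=[5.0000 11.0000 16.0000] v=[0.0000 0.0000 0.0000]
Step 1: x=[5.0100 10.9900 16.0000] v=[0.1000 -0.1000 0.0000]
Step 2: x=[5.0297 10.9703 15.9999] v=[0.1970 -0.1970 -0.0010]
Step 3: x=[5.0585 10.9415 15.9995] v=[0.2881 -0.2881 -0.0040]
Step 4: x=[5.0956 10.9044 15.9985] v=[0.3706 -0.3706 -0.0098]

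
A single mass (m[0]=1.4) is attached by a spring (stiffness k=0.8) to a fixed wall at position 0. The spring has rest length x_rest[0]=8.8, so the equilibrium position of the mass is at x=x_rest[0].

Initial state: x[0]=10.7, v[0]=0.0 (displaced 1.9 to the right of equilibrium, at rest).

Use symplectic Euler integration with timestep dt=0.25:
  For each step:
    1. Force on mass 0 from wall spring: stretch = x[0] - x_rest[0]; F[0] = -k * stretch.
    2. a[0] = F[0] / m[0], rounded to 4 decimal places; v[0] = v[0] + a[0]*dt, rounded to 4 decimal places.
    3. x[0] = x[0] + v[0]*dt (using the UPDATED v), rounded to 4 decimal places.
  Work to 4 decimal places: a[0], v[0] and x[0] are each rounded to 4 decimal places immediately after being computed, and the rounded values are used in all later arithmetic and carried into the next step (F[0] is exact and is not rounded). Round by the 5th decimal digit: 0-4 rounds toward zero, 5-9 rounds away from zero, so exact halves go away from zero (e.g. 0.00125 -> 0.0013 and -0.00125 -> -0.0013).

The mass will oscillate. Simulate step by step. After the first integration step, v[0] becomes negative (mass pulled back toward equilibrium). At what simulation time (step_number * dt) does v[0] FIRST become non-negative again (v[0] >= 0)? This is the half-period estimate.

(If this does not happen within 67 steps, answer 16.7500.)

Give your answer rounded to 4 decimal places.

Step 0: x=[10.7000] v=[0.0000]
Step 1: x=[10.6322] v=[-0.2714]
Step 2: x=[10.4989] v=[-0.5332]
Step 3: x=[10.3049] v=[-0.7759]
Step 4: x=[10.0572] v=[-0.9909]
Step 5: x=[9.7646] v=[-1.1705]
Step 6: x=[9.4375] v=[-1.3083]
Step 7: x=[9.0877] v=[-1.3994]
Step 8: x=[8.7276] v=[-1.4405]
Step 9: x=[8.3701] v=[-1.4302]
Step 10: x=[8.0279] v=[-1.3688]
Step 11: x=[7.7133] v=[-1.2585]
Step 12: x=[7.4375] v=[-1.1033]
Step 13: x=[7.2103] v=[-0.9087]
Step 14: x=[7.0399] v=[-0.6816]
Step 15: x=[6.9324] v=[-0.4302]
Step 16: x=[6.8916] v=[-0.1634]
Step 17: x=[6.9189] v=[0.1092]
First v>=0 after going negative at step 17, time=4.2500

Answer: 4.2500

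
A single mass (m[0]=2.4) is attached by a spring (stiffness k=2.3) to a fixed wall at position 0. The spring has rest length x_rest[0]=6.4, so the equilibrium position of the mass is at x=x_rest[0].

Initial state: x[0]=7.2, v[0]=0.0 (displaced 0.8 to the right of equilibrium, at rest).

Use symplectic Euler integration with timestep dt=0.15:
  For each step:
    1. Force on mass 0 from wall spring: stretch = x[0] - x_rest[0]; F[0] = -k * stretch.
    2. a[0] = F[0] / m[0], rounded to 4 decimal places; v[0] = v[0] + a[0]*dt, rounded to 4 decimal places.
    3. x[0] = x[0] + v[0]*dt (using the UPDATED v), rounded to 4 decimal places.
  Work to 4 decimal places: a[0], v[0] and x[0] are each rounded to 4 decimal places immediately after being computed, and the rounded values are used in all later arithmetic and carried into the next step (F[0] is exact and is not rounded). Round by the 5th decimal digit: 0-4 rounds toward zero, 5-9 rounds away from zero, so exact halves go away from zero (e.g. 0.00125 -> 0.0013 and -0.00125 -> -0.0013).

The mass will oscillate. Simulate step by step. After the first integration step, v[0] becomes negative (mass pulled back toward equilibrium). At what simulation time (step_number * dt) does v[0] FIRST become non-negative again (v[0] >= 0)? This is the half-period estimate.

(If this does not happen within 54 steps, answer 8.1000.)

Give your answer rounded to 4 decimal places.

Step 0: x=[7.2000] v=[0.0000]
Step 1: x=[7.1828] v=[-0.1150]
Step 2: x=[7.1487] v=[-0.2275]
Step 3: x=[7.0984] v=[-0.3351]
Step 4: x=[7.0331] v=[-0.4355]
Step 5: x=[6.9541] v=[-0.5265]
Step 6: x=[6.8632] v=[-0.6062]
Step 7: x=[6.7623] v=[-0.6728]
Step 8: x=[6.6536] v=[-0.7249]
Step 9: x=[6.5394] v=[-0.7614]
Step 10: x=[6.4222] v=[-0.7814]
Step 11: x=[6.3045] v=[-0.7846]
Step 12: x=[6.1889] v=[-0.7709]
Step 13: x=[6.0778] v=[-0.7406]
Step 14: x=[5.9737] v=[-0.6943]
Step 15: x=[5.8788] v=[-0.6330]
Step 16: x=[5.7951] v=[-0.5581]
Step 17: x=[5.7244] v=[-0.4711]
Step 18: x=[5.6683] v=[-0.3740]
Step 19: x=[5.6280] v=[-0.2688]
Step 20: x=[5.6043] v=[-0.1578]
Step 21: x=[5.5978] v=[-0.0434]
Step 22: x=[5.6086] v=[0.0719]
First v>=0 after going negative at step 22, time=3.3000

Answer: 3.3000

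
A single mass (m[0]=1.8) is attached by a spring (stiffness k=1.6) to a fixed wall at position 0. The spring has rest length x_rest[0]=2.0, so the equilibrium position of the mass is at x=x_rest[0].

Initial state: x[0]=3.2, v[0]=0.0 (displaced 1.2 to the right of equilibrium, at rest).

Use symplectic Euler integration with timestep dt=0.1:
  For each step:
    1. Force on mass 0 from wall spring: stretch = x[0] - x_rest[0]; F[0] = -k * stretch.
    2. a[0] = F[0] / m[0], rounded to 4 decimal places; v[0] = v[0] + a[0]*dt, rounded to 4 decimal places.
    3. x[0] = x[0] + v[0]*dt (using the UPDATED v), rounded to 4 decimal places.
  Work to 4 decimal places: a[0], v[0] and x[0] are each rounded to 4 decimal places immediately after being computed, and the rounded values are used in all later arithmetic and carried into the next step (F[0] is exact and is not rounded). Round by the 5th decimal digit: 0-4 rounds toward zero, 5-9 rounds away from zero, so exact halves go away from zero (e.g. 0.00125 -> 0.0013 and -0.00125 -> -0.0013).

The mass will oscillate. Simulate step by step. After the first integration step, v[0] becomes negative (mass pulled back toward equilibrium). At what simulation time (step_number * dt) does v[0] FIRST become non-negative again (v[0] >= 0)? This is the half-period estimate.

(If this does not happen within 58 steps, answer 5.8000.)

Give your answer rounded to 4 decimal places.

Answer: 3.4000

Derivation:
Step 0: x=[3.2000] v=[0.0000]
Step 1: x=[3.1893] v=[-0.1067]
Step 2: x=[3.1681] v=[-0.2124]
Step 3: x=[3.1365] v=[-0.3162]
Step 4: x=[3.0948] v=[-0.4172]
Step 5: x=[3.0434] v=[-0.5145]
Step 6: x=[2.9827] v=[-0.6073]
Step 7: x=[2.9132] v=[-0.6947]
Step 8: x=[2.8356] v=[-0.7759]
Step 9: x=[2.7506] v=[-0.8502]
Step 10: x=[2.6589] v=[-0.9169]
Step 11: x=[2.5614] v=[-0.9755]
Step 12: x=[2.4589] v=[-1.0254]
Step 13: x=[2.3523] v=[-1.0662]
Step 14: x=[2.2426] v=[-1.0975]
Step 15: x=[2.1307] v=[-1.1191]
Step 16: x=[2.0176] v=[-1.1307]
Step 17: x=[1.9044] v=[-1.1323]
Step 18: x=[1.7920] v=[-1.1238]
Step 19: x=[1.6815] v=[-1.1053]
Step 20: x=[1.5738] v=[-1.0770]
Step 21: x=[1.4699] v=[-1.0391]
Step 22: x=[1.3707] v=[-0.9920]
Step 23: x=[1.2771] v=[-0.9361]
Step 24: x=[1.1899] v=[-0.8718]
Step 25: x=[1.1099] v=[-0.7998]
Step 26: x=[1.0378] v=[-0.7207]
Step 27: x=[0.9743] v=[-0.6352]
Step 28: x=[0.9199] v=[-0.5440]
Step 29: x=[0.8751] v=[-0.4480]
Step 30: x=[0.8403] v=[-0.3480]
Step 31: x=[0.8158] v=[-0.2449]
Step 32: x=[0.8018] v=[-0.1396]
Step 33: x=[0.7985] v=[-0.0331]
Step 34: x=[0.8059] v=[0.0737]
First v>=0 after going negative at step 34, time=3.4000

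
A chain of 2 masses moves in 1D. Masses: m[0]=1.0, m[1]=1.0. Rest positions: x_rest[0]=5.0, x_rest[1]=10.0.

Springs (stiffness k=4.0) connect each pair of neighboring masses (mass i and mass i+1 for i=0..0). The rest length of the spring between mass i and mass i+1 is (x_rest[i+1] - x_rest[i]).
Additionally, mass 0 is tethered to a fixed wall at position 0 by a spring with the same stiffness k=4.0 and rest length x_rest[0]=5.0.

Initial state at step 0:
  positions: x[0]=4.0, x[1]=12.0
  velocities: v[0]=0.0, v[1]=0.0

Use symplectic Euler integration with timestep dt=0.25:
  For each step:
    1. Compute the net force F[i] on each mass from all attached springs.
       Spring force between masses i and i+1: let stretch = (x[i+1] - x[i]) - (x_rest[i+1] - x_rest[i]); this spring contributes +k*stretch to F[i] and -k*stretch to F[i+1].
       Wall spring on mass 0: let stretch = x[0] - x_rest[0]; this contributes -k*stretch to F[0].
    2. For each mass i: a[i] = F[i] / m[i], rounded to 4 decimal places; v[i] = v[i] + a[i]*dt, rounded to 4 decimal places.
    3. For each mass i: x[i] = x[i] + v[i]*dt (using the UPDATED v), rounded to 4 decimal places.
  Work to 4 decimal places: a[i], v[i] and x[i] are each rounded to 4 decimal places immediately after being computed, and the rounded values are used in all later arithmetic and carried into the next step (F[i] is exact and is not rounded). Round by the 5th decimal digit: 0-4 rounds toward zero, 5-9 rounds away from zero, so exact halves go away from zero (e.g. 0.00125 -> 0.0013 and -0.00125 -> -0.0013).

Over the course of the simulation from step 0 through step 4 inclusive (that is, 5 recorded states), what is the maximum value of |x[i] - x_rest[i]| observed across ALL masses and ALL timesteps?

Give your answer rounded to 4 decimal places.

Step 0: x=[4.0000 12.0000] v=[0.0000 0.0000]
Step 1: x=[5.0000 11.2500] v=[4.0000 -3.0000]
Step 2: x=[6.3125 10.1875] v=[5.2500 -4.2500]
Step 3: x=[7.0156 9.4063] v=[2.8125 -3.1250]
Step 4: x=[6.5625 9.2774] v=[-1.8124 -0.5157]
Max displacement = 2.0156

Answer: 2.0156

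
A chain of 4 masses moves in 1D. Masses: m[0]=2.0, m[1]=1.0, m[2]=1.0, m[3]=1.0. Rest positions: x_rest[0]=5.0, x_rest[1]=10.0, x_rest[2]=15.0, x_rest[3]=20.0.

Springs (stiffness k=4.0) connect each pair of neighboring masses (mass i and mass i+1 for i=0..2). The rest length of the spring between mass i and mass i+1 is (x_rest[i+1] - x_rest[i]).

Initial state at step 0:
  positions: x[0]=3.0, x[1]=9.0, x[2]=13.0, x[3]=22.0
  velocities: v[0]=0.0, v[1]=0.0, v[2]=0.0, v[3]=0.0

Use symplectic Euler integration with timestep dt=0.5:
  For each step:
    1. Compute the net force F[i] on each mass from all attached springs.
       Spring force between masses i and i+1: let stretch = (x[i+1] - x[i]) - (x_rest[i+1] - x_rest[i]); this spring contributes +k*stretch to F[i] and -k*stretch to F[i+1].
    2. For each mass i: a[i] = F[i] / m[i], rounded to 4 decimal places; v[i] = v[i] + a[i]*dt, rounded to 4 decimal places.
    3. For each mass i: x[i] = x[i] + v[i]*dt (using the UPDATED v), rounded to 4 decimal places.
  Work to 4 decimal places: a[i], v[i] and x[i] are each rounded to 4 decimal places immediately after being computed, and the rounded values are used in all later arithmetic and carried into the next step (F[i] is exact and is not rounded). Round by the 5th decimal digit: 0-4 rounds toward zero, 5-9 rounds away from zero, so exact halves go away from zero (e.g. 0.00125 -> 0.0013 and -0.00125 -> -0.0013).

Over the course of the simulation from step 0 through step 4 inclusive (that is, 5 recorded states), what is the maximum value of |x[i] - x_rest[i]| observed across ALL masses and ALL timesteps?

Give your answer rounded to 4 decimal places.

Answer: 3.8750

Derivation:
Step 0: x=[3.0000 9.0000 13.0000 22.0000] v=[0.0000 0.0000 0.0000 0.0000]
Step 1: x=[3.5000 7.0000 18.0000 18.0000] v=[1.0000 -4.0000 10.0000 -8.0000]
Step 2: x=[3.2500 12.5000 12.0000 19.0000] v=[-0.5000 11.0000 -12.0000 2.0000]
Step 3: x=[5.1250 8.2500 13.5000 18.0000] v=[3.7500 -8.5000 3.0000 -2.0000]
Step 4: x=[6.0625 6.1250 14.2500 17.5000] v=[1.8750 -4.2500 1.5000 -1.0000]
Max displacement = 3.8750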